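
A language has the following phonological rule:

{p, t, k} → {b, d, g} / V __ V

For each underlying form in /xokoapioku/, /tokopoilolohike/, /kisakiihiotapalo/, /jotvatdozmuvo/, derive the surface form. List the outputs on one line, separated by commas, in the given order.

xogoabiogu, togoboilolohige, kisagiihiodabalo, jotvatdozmuvo

/xokoapioku/: /k/ is a voiceless stop between vowels /o/ and /o/, so it voices to [g]. /p/ is a voiceless stop between vowels /a/ and /i/, so it voices to [b]. /k/ is a voiceless stop between vowels /o/ and /u/, so it voices to [g]. → [xogoabiogu].
/tokopoilolohike/: /k/ is a voiceless stop between vowels /o/ and /o/, so it voices to [g]. /p/ is a voiceless stop between vowels /o/ and /o/, so it voices to [b]. /k/ is a voiceless stop between vowels /i/ and /e/, so it voices to [g]. → [togoboilolohige].
/kisakiihiotapalo/: /k/ is a voiceless stop between vowels /a/ and /i/, so it voices to [g]. /t/ is a voiceless stop between vowels /o/ and /a/, so it voices to [d]. /p/ is a voiceless stop between vowels /a/ and /a/, so it voices to [b]. → [kisagiihiodabalo].
/jotvatdozmuvo/: the rule's environment is not met; surfaces unchanged as [jotvatdozmuvo].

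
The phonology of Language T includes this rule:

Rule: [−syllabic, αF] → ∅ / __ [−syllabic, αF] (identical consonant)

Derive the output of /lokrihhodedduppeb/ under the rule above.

lokrihodedupeb

/hh/ is a geminate; the first /h/ deletes.
/dd/ is a geminate; the first /d/ deletes.
/pp/ is a geminate; the first /p/ deletes.
Surface form: [lokrihodedupeb].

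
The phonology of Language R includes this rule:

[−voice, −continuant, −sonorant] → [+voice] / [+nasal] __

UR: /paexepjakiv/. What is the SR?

No segment of /paexepjakiv/ meets the structural description of the rule, so the form surfaces unchanged.

paexepjakiv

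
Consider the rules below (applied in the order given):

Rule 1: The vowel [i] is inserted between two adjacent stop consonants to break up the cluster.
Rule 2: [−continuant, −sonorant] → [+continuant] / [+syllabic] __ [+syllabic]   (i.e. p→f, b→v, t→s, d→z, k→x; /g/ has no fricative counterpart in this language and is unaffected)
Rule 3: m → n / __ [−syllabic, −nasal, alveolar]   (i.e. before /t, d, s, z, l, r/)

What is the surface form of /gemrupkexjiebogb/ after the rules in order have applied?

Rule 1 (stop-cluster i-epenthesis): /p/ and /k/ form a stop–stop cluster, so [i] is inserted between them. /g/ and /b/ form a stop–stop cluster, so [i] is inserted between them. /gemrupkexjiebogb/ → gemrupikexjiebogib.
Rule 2 (intervocalic spirantization): /p/ is a stop between vowels /u/ and /i/, so it spirantizes to the fricative [f]. /k/ is a stop between vowels /i/ and /e/, so it spirantizes to the fricative [x]. /b/ is a stop between vowels /e/ and /o/, so it spirantizes to the fricative [v]. /gemrupikexjiebogib/ → gemrufixexjievogib.
Rule 3 (nasal place assimilation): /m/ precedes the alveolar consonant /r/, so it assimilates in place to [n]. /gemrufixexjievogib/ → genrufixexjievogib.

genrufixexjievogib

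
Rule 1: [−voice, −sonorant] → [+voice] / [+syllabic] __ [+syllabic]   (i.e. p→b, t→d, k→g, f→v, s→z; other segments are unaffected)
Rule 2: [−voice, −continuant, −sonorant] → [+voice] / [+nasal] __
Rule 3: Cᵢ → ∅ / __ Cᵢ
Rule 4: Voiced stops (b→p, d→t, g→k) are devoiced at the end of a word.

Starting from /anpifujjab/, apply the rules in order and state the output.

Rule 1 (intervocalic voicing): /f/ is a voiceless obstruent between vowels /i/ and /u/, so it voices to [v]. /anpifujjab/ → anpivujjab.
Rule 2 (post-nasal voicing): /p/ is a voiceless stop immediately after the nasal /n/, so it voices to [b]. /anpivujjab/ → anbivujjab.
Rule 3 (degemination): /jj/ is a geminate; the first /j/ deletes. /anbivujjab/ → anbivujab.
Rule 4 (final devoicing): /b/ is a voiced stop in word-final position, so it devoices to [p]. /anbivujab/ → anbivujap.

anbivujap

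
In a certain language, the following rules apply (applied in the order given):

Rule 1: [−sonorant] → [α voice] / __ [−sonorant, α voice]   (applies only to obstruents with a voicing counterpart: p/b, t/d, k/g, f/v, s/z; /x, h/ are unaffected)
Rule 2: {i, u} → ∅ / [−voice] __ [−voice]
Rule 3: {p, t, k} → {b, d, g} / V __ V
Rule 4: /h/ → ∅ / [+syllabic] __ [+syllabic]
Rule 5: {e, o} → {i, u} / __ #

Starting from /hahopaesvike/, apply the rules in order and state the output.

Rule 1 (regressive voicing assimilation): /s/ precedes the voiced obstruent /v/, so it voices to [z] by assimilation. /hahopaesvike/ → hahopaezvike.
Rule 2 (high vowel syncope): no segment meets the environment; /hahopaezvike/ is unchanged.
Rule 3 (intervocalic voicing): /p/ is a voiceless stop between vowels /o/ and /a/, so it voices to [b]. /k/ is a voiceless stop between vowels /i/ and /e/, so it voices to [g]. /hahopaezvike/ → hahobaezvige.
Rule 4 (intervocalic h-deletion): /h/ occurs between vowels /a/ and /o/, so it deletes. /hahobaezvige/ → haobaezvige.
Rule 5 (final vowel raising): /e/ is a mid vowel in word-final position, so it raises to [i]. /haobaezvige/ → haobaezvigi.

haobaezvigi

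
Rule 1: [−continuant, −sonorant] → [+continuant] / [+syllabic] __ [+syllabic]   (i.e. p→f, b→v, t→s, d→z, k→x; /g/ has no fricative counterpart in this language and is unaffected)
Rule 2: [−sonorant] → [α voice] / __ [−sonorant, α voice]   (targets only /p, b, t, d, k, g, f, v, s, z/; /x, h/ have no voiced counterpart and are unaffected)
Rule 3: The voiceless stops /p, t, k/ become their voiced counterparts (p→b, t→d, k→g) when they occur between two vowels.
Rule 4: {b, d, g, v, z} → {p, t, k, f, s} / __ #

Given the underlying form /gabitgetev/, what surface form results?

gavidgesef

Rule 1 (intervocalic spirantization): /b/ is a stop between vowels /a/ and /i/, so it spirantizes to the fricative [v]. /t/ is a stop between vowels /e/ and /e/, so it spirantizes to the fricative [s]. /gabitgetev/ → gavitgesev.
Rule 2 (regressive voicing assimilation): /t/ precedes the voiced obstruent /g/, so it voices to [d] by assimilation. /gavitgesev/ → gavidgesev.
Rule 3 (intervocalic voicing): no segment meets the environment; /gavidgesev/ is unchanged.
Rule 4 (final devoicing): /v/ is a voiced obstruent in word-final position, so it devoices to [f]. /gavidgesev/ → gavidgesef.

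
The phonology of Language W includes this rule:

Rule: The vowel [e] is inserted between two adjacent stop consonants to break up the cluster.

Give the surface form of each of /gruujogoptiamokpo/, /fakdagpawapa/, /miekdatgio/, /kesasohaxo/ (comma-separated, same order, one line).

/gruujogoptiamokpo/: /p/ and /t/ form a stop–stop cluster, so [e] is inserted between them. /k/ and /p/ form a stop–stop cluster, so [e] is inserted between them. → [gruujogopetiamokepo].
/fakdagpawapa/: /k/ and /d/ form a stop–stop cluster, so [e] is inserted between them. /g/ and /p/ form a stop–stop cluster, so [e] is inserted between them. → [fakedagepawapa].
/miekdatgio/: /k/ and /d/ form a stop–stop cluster, so [e] is inserted between them. /t/ and /g/ form a stop–stop cluster, so [e] is inserted between them. → [miekedategio].
/kesasohaxo/: the rule's environment is not met; surfaces unchanged as [kesasohaxo].

gruujogopetiamokepo, fakedagepawapa, miekedategio, kesasohaxo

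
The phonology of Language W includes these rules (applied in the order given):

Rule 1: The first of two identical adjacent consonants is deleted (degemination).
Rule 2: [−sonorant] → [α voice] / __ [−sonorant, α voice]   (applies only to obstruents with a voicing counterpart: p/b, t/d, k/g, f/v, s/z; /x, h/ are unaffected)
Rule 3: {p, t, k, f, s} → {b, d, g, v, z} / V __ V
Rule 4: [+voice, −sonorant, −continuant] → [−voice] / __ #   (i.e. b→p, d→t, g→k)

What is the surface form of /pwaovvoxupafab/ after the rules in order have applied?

pwaovoxubavap

Rule 1 (degemination): /vv/ is a geminate; the first /v/ deletes. /pwaovvoxupafab/ → pwaovoxupafab.
Rule 2 (regressive voicing assimilation): no segment meets the environment; /pwaovoxupafab/ is unchanged.
Rule 3 (intervocalic voicing): /p/ is a voiceless obstruent between vowels /u/ and /a/, so it voices to [b]. /f/ is a voiceless obstruent between vowels /a/ and /a/, so it voices to [v]. /pwaovoxupafab/ → pwaovoxubavab.
Rule 4 (final devoicing): /b/ is a voiced stop in word-final position, so it devoices to [p]. /pwaovoxubavab/ → pwaovoxubavap.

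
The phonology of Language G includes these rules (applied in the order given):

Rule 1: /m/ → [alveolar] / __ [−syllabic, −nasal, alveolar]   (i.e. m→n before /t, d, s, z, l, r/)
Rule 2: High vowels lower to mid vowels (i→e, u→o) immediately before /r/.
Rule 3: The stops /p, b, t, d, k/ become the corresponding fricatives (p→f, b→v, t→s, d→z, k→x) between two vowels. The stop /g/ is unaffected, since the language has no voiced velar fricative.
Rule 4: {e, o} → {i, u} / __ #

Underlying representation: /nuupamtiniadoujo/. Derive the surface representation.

Rule 1 (nasal place assimilation): /m/ precedes the alveolar consonant /t/, so it assimilates in place to [n]. /nuupamtiniadoujo/ → nuupantiniadoujo.
Rule 2 (pre-rhotic lowering): no segment meets the environment; /nuupantiniadoujo/ is unchanged.
Rule 3 (intervocalic spirantization): /p/ is a stop between vowels /u/ and /a/, so it spirantizes to the fricative [f]. /d/ is a stop between vowels /a/ and /o/, so it spirantizes to the fricative [z]. /nuupantiniadoujo/ → nuufantiniazoujo.
Rule 4 (final vowel raising): /o/ is a mid vowel in word-final position, so it raises to [u]. /nuufantiniazoujo/ → nuufantiniazouju.

nuufantiniazouju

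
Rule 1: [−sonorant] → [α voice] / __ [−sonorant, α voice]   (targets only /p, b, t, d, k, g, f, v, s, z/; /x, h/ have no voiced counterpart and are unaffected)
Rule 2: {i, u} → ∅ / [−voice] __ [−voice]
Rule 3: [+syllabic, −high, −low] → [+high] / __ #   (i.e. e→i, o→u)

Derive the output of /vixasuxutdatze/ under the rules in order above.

vixasxuddadzi

Rule 1 (regressive voicing assimilation): /t/ precedes the voiced obstruent /d/, so it voices to [d] by assimilation. /t/ precedes the voiced obstruent /z/, so it voices to [d] by assimilation. /vixasuxutdatze/ → vixasuxuddadze.
Rule 2 (high vowel syncope): /u/ is a high vowel flanked by voiceless consonants /s/ and /x/, so it deletes. /vixasuxuddadze/ → vixasxuddadze.
Rule 3 (final vowel raising): /e/ is a mid vowel in word-final position, so it raises to [i]. /vixasxuddadze/ → vixasxuddadzi.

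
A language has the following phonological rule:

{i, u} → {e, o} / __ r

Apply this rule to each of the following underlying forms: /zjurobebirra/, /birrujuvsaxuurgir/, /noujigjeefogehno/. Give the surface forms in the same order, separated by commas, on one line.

/zjurobebirra/: /u/ is a high vowel immediately before /r/, so it lowers to [o]. /i/ is a high vowel immediately before /r/, so it lowers to [e]. → [zjorobeberra].
/birrujuvsaxuurgir/: /i/ is a high vowel immediately before /r/, so it lowers to [e]. /u/ is a high vowel immediately before /r/, so it lowers to [o]. /i/ is a high vowel immediately before /r/, so it lowers to [e]. → [berrujuvsaxuorger].
/noujigjeefogehno/: the rule's environment is not met; surfaces unchanged as [noujigjeefogehno].

zjorobeberra, berrujuvsaxuorger, noujigjeefogehno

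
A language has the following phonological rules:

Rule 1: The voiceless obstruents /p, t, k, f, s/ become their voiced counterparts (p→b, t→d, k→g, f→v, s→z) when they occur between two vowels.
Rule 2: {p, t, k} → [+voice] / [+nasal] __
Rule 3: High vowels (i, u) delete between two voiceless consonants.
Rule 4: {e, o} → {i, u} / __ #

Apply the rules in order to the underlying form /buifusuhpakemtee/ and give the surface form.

Rule 1 (intervocalic voicing): /f/ is a voiceless obstruent between vowels /i/ and /u/, so it voices to [v]. /s/ is a voiceless obstruent between vowels /u/ and /u/, so it voices to [z]. /k/ is a voiceless obstruent between vowels /a/ and /e/, so it voices to [g]. /buifusuhpakemtee/ → buivuzuhpagemtee.
Rule 2 (post-nasal voicing): /t/ is a voiceless stop immediately after the nasal /m/, so it voices to [d]. /buivuzuhpagemtee/ → buivuzuhpagemdee.
Rule 3 (high vowel syncope): no segment meets the environment; /buivuzuhpagemdee/ is unchanged.
Rule 4 (final vowel raising): /e/ is a mid vowel in word-final position, so it raises to [i]. /buivuzuhpagemdee/ → buivuzuhpagemdei.

buivuzuhpagemdei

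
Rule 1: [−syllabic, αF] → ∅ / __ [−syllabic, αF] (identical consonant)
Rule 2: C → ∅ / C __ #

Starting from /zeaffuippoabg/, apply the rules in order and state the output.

Rule 1 (degemination): /ff/ is a geminate; the first /f/ deletes. /pp/ is a geminate; the first /p/ deletes. /zeaffuippoabg/ → zeafuipoabg.
Rule 2 (final cluster simplification): /g/ is the second consonant of a word-final cluster /bg/, so it deletes. /zeafuipoabg/ → zeafuipoab.

zeafuipoab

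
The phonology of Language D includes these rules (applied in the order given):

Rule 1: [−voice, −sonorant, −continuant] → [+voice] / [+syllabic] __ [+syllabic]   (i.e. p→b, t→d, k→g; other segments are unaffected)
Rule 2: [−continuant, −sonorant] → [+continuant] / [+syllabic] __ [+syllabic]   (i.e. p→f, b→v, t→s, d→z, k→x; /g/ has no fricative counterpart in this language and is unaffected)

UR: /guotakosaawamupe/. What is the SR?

guozagosaawamuve

Rule 1 (intervocalic voicing): /t/ is a voiceless stop between vowels /o/ and /a/, so it voices to [d]. /k/ is a voiceless stop between vowels /a/ and /o/, so it voices to [g]. /p/ is a voiceless stop between vowels /u/ and /e/, so it voices to [b]. /guotakosaawamupe/ → guodagosaawamube.
Rule 2 (intervocalic spirantization): /d/ is a stop between vowels /o/ and /a/, so it spirantizes to the fricative [z]. /b/ is a stop between vowels /u/ and /e/, so it spirantizes to the fricative [v]. /guodagosaawamube/ → guozagosaawamuve.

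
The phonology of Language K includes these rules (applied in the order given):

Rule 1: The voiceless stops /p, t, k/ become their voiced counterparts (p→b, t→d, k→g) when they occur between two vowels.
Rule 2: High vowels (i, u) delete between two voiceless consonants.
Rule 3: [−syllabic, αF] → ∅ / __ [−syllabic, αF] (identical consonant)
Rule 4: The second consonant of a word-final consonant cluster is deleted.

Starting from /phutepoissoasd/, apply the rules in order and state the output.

Rule 1 (intervocalic voicing): /t/ is a voiceless stop between vowels /u/ and /e/, so it voices to [d]. /p/ is a voiceless stop between vowels /e/ and /o/, so it voices to [b]. /phutepoissoasd/ → phudeboissoasd.
Rule 2 (high vowel syncope): no segment meets the environment; /phudeboissoasd/ is unchanged.
Rule 3 (degemination): /ss/ is a geminate; the first /s/ deletes. /phudeboissoasd/ → phudeboisoasd.
Rule 4 (final cluster simplification): /d/ is the second consonant of a word-final cluster /sd/, so it deletes. /phudeboisoasd/ → phudeboisoas.

phudeboisoas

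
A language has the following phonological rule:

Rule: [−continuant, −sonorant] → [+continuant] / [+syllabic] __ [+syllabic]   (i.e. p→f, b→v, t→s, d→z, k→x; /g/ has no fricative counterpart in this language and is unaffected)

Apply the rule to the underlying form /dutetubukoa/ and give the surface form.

/t/ is a stop between vowels /u/ and /e/, so it spirantizes to the fricative [s].
/t/ is a stop between vowels /e/ and /u/, so it spirantizes to the fricative [s].
/b/ is a stop between vowels /u/ and /u/, so it spirantizes to the fricative [v].
/k/ is a stop between vowels /u/ and /o/, so it spirantizes to the fricative [x].
The other instance of /d/ does not occur in the required environment and remains unchanged.
Surface form: [dusesuvuxoa].

dusesuvuxoa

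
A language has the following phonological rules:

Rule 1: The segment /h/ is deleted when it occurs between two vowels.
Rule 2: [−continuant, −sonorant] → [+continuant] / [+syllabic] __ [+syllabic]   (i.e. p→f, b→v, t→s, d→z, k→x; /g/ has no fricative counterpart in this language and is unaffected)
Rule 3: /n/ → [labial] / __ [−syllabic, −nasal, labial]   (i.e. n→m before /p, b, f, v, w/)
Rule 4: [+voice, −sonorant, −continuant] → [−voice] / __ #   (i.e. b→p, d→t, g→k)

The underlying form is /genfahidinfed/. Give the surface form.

gemfaizimfet

Rule 1 (intervocalic h-deletion): /h/ occurs between vowels /a/ and /i/, so it deletes. /genfahidinfed/ → genfaidinfed.
Rule 2 (intervocalic spirantization): /d/ is a stop between vowels /i/ and /i/, so it spirantizes to the fricative [z]. /genfaidinfed/ → genfaizinfed.
Rule 3 (nasal place assimilation): /n/ precedes the labial consonant /f/, so it assimilates in place to [m]. /n/ precedes the labial consonant /f/, so it assimilates in place to [m]. /genfaizinfed/ → gemfaizimfed.
Rule 4 (final devoicing): /d/ is a voiced stop in word-final position, so it devoices to [t]. /gemfaizimfed/ → gemfaizimfet.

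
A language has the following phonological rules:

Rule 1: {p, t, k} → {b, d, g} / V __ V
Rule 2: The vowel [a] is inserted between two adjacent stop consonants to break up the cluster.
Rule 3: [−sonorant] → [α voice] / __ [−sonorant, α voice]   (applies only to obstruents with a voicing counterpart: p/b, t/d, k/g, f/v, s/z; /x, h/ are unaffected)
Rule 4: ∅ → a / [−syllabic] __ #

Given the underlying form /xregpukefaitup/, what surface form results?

Rule 1 (intervocalic voicing): /k/ is a voiceless stop between vowels /u/ and /e/, so it voices to [g]. /t/ is a voiceless stop between vowels /i/ and /u/, so it voices to [d]. /xregpukefaitup/ → xregpugefaidup.
Rule 2 (stop-cluster a-epenthesis): /g/ and /p/ form a stop–stop cluster, so [a] is inserted between them. /xregpugefaidup/ → xregapugefaidup.
Rule 3 (regressive voicing assimilation): no segment meets the environment; /xregapugefaidup/ is unchanged.
Rule 4 (final a-epenthesis): the form ends in the consonant /p/, so [a] is inserted word-finally. /xregapugefaidup/ → xregapugefaidupa.

xregapugefaidupa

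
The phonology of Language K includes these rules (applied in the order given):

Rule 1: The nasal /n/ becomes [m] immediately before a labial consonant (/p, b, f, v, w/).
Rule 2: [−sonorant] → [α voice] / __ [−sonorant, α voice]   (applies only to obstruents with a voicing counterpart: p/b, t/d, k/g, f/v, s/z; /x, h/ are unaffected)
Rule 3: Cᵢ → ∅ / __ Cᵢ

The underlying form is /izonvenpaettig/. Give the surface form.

Rule 1 (nasal place assimilation): /n/ precedes the labial consonant /v/, so it assimilates in place to [m]. /n/ precedes the labial consonant /p/, so it assimilates in place to [m]. /izonvenpaettig/ → izomvempaettig.
Rule 2 (regressive voicing assimilation): no segment meets the environment; /izomvempaettig/ is unchanged.
Rule 3 (degemination): /tt/ is a geminate; the first /t/ deletes. /izomvempaettig/ → izomvempaetig.

izomvempaetig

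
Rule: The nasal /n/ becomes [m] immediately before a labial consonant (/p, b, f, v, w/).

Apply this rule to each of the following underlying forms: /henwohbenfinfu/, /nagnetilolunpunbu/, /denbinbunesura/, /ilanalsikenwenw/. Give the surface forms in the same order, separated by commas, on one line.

/henwohbenfinfu/: /n/ precedes the labial consonant /w/, so it assimilates in place to [m]. /n/ precedes the labial consonant /f/, so it assimilates in place to [m]. /n/ precedes the labial consonant /f/, so it assimilates in place to [m]. → [hemwohbemfimfu].
/nagnetilolunpunbu/: /n/ precedes the labial consonant /p/, so it assimilates in place to [m]. /n/ precedes the labial consonant /b/, so it assimilates in place to [m]. → [nagnetilolumpumbu].
/denbinbunesura/: /n/ precedes the labial consonant /b/, so it assimilates in place to [m]. /n/ precedes the labial consonant /b/, so it assimilates in place to [m]. → [dembimbunesura].
/ilanalsikenwenw/: /n/ precedes the labial consonant /w/, so it assimilates in place to [m]. /n/ precedes the labial consonant /w/, so it assimilates in place to [m]. → [ilanalsikemwemw].

hemwohbemfimfu, nagnetilolumpumbu, dembimbunesura, ilanalsikemwemw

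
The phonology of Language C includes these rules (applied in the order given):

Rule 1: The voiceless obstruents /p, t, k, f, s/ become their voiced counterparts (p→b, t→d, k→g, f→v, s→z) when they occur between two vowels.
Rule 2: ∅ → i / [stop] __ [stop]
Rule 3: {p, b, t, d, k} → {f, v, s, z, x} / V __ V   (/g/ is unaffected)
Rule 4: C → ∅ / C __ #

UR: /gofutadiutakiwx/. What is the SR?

Rule 1 (intervocalic voicing): /f/ is a voiceless obstruent between vowels /o/ and /u/, so it voices to [v]. /t/ is a voiceless obstruent between vowels /u/ and /a/, so it voices to [d]. /t/ is a voiceless obstruent between vowels /u/ and /a/, so it voices to [d]. /k/ is a voiceless obstruent between vowels /a/ and /i/, so it voices to [g]. /gofutadiutakiwx/ → govudadiudagiwx.
Rule 2 (stop-cluster i-epenthesis): no segment meets the environment; /govudadiudagiwx/ is unchanged.
Rule 3 (intervocalic spirantization): /d/ is a stop between vowels /u/ and /a/, so it spirantizes to the fricative [z]. /d/ is a stop between vowels /a/ and /i/, so it spirantizes to the fricative [z]. /d/ is a stop between vowels /u/ and /a/, so it spirantizes to the fricative [z]. /govudadiudagiwx/ → govuzaziuzagiwx.
Rule 4 (final cluster simplification): /x/ is the second consonant of a word-final cluster /wx/, so it deletes. /govuzaziuzagiwx/ → govuzaziuzagiw.

govuzaziuzagiw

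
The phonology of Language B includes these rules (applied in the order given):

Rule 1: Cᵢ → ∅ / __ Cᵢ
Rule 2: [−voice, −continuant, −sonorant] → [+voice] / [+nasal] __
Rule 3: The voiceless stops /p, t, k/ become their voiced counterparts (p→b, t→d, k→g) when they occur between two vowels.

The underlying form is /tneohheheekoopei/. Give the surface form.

Rule 1 (degemination): /hh/ is a geminate; the first /h/ deletes. /tneohheheekoopei/ → tneoheheekoopei.
Rule 2 (post-nasal voicing): no segment meets the environment; /tneoheheekoopei/ is unchanged.
Rule 3 (intervocalic voicing): /k/ is a voiceless stop between vowels /e/ and /o/, so it voices to [g]. /p/ is a voiceless stop between vowels /o/ and /e/, so it voices to [b]. /tneoheheekoopei/ → tneoheheegoobei.

tneoheheegoobei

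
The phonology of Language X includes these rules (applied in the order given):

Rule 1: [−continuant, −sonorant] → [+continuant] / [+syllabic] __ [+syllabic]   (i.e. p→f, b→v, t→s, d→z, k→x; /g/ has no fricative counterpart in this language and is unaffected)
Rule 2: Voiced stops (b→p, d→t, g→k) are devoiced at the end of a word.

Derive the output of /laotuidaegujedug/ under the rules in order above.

laosuizaegujezuk

Rule 1 (intervocalic spirantization): /t/ is a stop between vowels /o/ and /u/, so it spirantizes to the fricative [s]. /d/ is a stop between vowels /i/ and /a/, so it spirantizes to the fricative [z]. /d/ is a stop between vowels /e/ and /u/, so it spirantizes to the fricative [z]. /laotuidaegujedug/ → laosuizaegujezug.
Rule 2 (final devoicing): /g/ is a voiced stop in word-final position, so it devoices to [k]. /laosuizaegujezug/ → laosuizaegujezuk.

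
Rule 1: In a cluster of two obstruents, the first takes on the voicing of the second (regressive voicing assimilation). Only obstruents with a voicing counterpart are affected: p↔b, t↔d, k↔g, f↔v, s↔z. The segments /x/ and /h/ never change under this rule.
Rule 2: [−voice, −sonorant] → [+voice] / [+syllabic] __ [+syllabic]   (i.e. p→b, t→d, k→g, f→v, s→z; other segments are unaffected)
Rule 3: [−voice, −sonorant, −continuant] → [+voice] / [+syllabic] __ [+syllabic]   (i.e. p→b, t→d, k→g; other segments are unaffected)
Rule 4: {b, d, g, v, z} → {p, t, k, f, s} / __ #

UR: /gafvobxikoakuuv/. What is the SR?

Rule 1 (regressive voicing assimilation): /f/ precedes the voiced obstruent /v/, so it voices to [v] by assimilation. /b/ precedes the voiceless obstruent /x/, so it devoices to [p] by assimilation. /gafvobxikoakuuv/ → gavvopxikoakuuv.
Rule 2 (intervocalic voicing): /k/ is a voiceless obstruent between vowels /i/ and /o/, so it voices to [g]. /k/ is a voiceless obstruent between vowels /a/ and /u/, so it voices to [g]. /gavvopxikoakuuv/ → gavvopxigoaguuv.
Rule 3 (intervocalic voicing): no segment meets the environment; /gavvopxigoaguuv/ is unchanged.
Rule 4 (final devoicing): /v/ is a voiced obstruent in word-final position, so it devoices to [f]. /gavvopxigoaguuv/ → gavvopxigoaguuf.

gavvopxigoaguuf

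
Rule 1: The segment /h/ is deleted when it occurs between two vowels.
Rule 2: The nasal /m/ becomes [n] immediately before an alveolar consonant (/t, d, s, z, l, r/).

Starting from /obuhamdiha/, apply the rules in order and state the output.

obuandia

Rule 1 (intervocalic h-deletion): /h/ occurs between vowels /u/ and /a/, so it deletes. /h/ occurs between vowels /i/ and /a/, so it deletes. /obuhamdiha/ → obuamdia.
Rule 2 (nasal place assimilation): /m/ precedes the alveolar consonant /d/, so it assimilates in place to [n]. /obuamdia/ → obuandia.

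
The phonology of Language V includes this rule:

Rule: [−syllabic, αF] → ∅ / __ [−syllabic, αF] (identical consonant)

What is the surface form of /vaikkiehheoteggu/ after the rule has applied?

/kk/ is a geminate; the first /k/ deletes.
/hh/ is a geminate; the first /h/ deletes.
/gg/ is a geminate; the first /g/ deletes.
Surface form: [vaikieheotegu].

vaikieheotegu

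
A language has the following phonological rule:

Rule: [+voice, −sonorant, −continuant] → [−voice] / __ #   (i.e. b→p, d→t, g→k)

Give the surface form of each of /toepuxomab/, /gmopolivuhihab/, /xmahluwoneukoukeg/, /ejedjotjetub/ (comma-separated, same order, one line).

toepuxomap, gmopolivuhihap, xmahluwoneukoukek, ejedjotjetup

/toepuxomab/: /b/ is a voiced stop in word-final position, so it devoices to [p]. → [toepuxomap].
/gmopolivuhihab/: /b/ is a voiced stop in word-final position, so it devoices to [p]. → [gmopolivuhihap].
/xmahluwoneukoukeg/: /g/ is a voiced stop in word-final position, so it devoices to [k]. → [xmahluwoneukoukek].
/ejedjotjetub/: /b/ is a voiced stop in word-final position, so it devoices to [p]. → [ejedjotjetup].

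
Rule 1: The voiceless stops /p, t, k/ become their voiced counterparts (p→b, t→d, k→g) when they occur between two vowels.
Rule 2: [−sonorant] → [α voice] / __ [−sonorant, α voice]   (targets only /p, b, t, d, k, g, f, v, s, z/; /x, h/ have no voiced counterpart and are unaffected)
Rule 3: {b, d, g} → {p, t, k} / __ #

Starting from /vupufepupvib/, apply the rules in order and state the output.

Rule 1 (intervocalic voicing): /p/ is a voiceless stop between vowels /u/ and /u/, so it voices to [b]. /p/ is a voiceless stop between vowels /e/ and /u/, so it voices to [b]. /vupufepupvib/ → vubufebupvib.
Rule 2 (regressive voicing assimilation): /p/ precedes the voiced obstruent /v/, so it voices to [b] by assimilation. /vubufebupvib/ → vubufebubvib.
Rule 3 (final devoicing): /b/ is a voiced stop in word-final position, so it devoices to [p]. /vubufebubvib/ → vubufebubvip.

vubufebubvip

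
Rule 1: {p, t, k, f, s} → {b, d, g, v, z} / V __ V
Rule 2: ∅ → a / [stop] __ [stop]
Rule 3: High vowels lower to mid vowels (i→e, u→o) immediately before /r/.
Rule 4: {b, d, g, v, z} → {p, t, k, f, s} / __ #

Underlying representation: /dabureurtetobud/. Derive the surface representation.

daboreortedobut

Rule 1 (intervocalic voicing): /t/ is a voiceless obstruent between vowels /e/ and /o/, so it voices to [d]. /dabureurtetobud/ → dabureurtedobud.
Rule 2 (stop-cluster a-epenthesis): no segment meets the environment; /dabureurtedobud/ is unchanged.
Rule 3 (pre-rhotic lowering): /u/ is a high vowel immediately before /r/, so it lowers to [o]. /u/ is a high vowel immediately before /r/, so it lowers to [o]. /dabureurtedobud/ → daboreortedobud.
Rule 4 (final devoicing): /d/ is a voiced obstruent in word-final position, so it devoices to [t]. /daboreortedobud/ → daboreortedobut.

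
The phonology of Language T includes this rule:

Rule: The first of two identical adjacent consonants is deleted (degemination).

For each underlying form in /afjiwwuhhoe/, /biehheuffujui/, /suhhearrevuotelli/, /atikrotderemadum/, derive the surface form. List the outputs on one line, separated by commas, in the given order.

afjiwuhoe, bieheufujui, suhearevuoteli, atikrotderemadum

/afjiwwuhhoe/: /ww/ is a geminate; the first /w/ deletes. /hh/ is a geminate; the first /h/ deletes. → [afjiwuhoe].
/biehheuffujui/: /hh/ is a geminate; the first /h/ deletes. /ff/ is a geminate; the first /f/ deletes. → [bieheufujui].
/suhhearrevuotelli/: /hh/ is a geminate; the first /h/ deletes. /rr/ is a geminate; the first /r/ deletes. /ll/ is a geminate; the first /l/ deletes. → [suhearevuoteli].
/atikrotderemadum/: the rule's environment is not met; surfaces unchanged as [atikrotderemadum].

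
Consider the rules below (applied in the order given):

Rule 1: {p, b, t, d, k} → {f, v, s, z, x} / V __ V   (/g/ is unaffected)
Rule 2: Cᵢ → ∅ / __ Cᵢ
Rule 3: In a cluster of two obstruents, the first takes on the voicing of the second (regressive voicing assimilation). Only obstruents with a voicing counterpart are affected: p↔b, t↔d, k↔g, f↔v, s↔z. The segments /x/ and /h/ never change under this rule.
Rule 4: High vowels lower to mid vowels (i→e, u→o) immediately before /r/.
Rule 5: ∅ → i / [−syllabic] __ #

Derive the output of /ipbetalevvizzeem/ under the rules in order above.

Rule 1 (intervocalic spirantization): /t/ is a stop between vowels /e/ and /a/, so it spirantizes to the fricative [s]. /ipbetalevvizzeem/ → ipbesalevvizzeem.
Rule 2 (degemination): /vv/ is a geminate; the first /v/ deletes. /zz/ is a geminate; the first /z/ deletes. /ipbesalevvizzeem/ → ipbesalevizeem.
Rule 3 (regressive voicing assimilation): /p/ precedes the voiced obstruent /b/, so it voices to [b] by assimilation. /ipbesalevizeem/ → ibbesalevizeem.
Rule 4 (pre-rhotic lowering): no segment meets the environment; /ibbesalevizeem/ is unchanged.
Rule 5 (final i-epenthesis): the form ends in the consonant /m/, so [i] is inserted word-finally. /ibbesalevizeem/ → ibbesalevizeemi.

ibbesalevizeemi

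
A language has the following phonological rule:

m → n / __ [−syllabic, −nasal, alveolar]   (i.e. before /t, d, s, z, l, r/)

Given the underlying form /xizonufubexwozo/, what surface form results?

No segment of /xizonufubexwozo/ meets the structural description of the rule, so the form surfaces unchanged.

xizonufubexwozo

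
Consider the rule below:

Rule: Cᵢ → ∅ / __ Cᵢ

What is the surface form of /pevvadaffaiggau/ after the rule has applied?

pevadafaigau

/vv/ is a geminate; the first /v/ deletes.
/ff/ is a geminate; the first /f/ deletes.
/gg/ is a geminate; the first /g/ deletes.
The other instances of /p/, /v/, /d/, /f/, /g/ do not occur in the required environment and remain unchanged.
Surface form: [pevadafaigau].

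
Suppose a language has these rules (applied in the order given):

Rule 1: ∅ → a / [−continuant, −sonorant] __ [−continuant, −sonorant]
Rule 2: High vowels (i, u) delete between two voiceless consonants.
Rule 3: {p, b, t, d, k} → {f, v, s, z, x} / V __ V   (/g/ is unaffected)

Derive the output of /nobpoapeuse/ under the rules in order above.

Rule 1 (stop-cluster a-epenthesis): /b/ and /p/ form a stop–stop cluster, so [a] is inserted between them. /nobpoapeuse/ → nobapoapeuse.
Rule 2 (high vowel syncope): no segment meets the environment; /nobapoapeuse/ is unchanged.
Rule 3 (intervocalic spirantization): /b/ is a stop between vowels /o/ and /a/, so it spirantizes to the fricative [v]. /p/ is a stop between vowels /a/ and /o/, so it spirantizes to the fricative [f]. /p/ is a stop between vowels /a/ and /e/, so it spirantizes to the fricative [f]. /nobapoapeuse/ → novafoafeuse.

novafoafeuse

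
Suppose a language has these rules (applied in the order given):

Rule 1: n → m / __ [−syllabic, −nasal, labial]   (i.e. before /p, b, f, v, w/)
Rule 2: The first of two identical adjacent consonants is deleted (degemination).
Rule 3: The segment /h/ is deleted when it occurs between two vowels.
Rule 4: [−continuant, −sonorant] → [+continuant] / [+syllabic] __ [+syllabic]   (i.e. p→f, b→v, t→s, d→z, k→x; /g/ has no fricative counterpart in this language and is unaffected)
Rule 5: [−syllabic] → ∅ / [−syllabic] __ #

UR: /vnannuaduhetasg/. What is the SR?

vnanuazuesas

Rule 1 (nasal place assimilation): no segment meets the environment; /vnannuaduhetasg/ is unchanged.
Rule 2 (degemination): /nn/ is a geminate; the first /n/ deletes. /vnannuaduhetasg/ → vnanuaduhetasg.
Rule 3 (intervocalic h-deletion): /h/ occurs between vowels /u/ and /e/, so it deletes. /vnanuaduhetasg/ → vnanuaduetasg.
Rule 4 (intervocalic spirantization): /d/ is a stop between vowels /a/ and /u/, so it spirantizes to the fricative [z]. /t/ is a stop between vowels /e/ and /a/, so it spirantizes to the fricative [s]. /vnanuaduetasg/ → vnanuazuesasg.
Rule 5 (final cluster simplification): /g/ is the second consonant of a word-final cluster /sg/, so it deletes. /vnanuazuesasg/ → vnanuazuesas.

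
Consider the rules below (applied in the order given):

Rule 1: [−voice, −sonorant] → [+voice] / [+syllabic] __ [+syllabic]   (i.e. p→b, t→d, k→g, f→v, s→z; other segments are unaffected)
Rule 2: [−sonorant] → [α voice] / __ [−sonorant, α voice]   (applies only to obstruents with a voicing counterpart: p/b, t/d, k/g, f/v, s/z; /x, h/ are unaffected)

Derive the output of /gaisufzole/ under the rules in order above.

gaizuvzole

Rule 1 (intervocalic voicing): /s/ is a voiceless obstruent between vowels /i/ and /u/, so it voices to [z]. /gaisufzole/ → gaizufzole.
Rule 2 (regressive voicing assimilation): /f/ precedes the voiced obstruent /z/, so it voices to [v] by assimilation. /gaizufzole/ → gaizuvzole.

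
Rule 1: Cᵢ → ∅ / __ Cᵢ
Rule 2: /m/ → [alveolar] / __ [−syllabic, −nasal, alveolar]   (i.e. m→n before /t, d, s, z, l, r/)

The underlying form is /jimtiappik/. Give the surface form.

jintiapik

Rule 1 (degemination): /pp/ is a geminate; the first /p/ deletes. /jimtiappik/ → jimtiapik.
Rule 2 (nasal place assimilation): /m/ precedes the alveolar consonant /t/, so it assimilates in place to [n]. /jimtiapik/ → jintiapik.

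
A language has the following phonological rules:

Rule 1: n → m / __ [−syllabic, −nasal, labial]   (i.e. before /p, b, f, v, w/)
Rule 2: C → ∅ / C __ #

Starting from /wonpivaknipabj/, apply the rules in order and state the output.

wompivaknipab

Rule 1 (nasal place assimilation): /n/ precedes the labial consonant /p/, so it assimilates in place to [m]. /wonpivaknipabj/ → wompivaknipabj.
Rule 2 (final cluster simplification): /j/ is the second consonant of a word-final cluster /bj/, so it deletes. /wompivaknipabj/ → wompivaknipab.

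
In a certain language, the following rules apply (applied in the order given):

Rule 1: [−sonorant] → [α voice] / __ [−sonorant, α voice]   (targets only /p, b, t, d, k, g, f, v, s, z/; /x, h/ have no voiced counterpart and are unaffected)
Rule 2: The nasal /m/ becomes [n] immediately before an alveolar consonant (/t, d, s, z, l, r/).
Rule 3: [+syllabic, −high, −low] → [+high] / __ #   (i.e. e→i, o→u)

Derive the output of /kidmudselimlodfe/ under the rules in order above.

kidmutselinlotfi

Rule 1 (regressive voicing assimilation): /d/ precedes the voiceless obstruent /s/, so it devoices to [t] by assimilation. /d/ precedes the voiceless obstruent /f/, so it devoices to [t] by assimilation. /kidmudselimlodfe/ → kidmutselimlotfe.
Rule 2 (nasal place assimilation): /m/ precedes the alveolar consonant /l/, so it assimilates in place to [n]. /kidmutselimlotfe/ → kidmutselinlotfe.
Rule 3 (final vowel raising): /e/ is a mid vowel in word-final position, so it raises to [i]. /kidmutselinlotfe/ → kidmutselinlotfi.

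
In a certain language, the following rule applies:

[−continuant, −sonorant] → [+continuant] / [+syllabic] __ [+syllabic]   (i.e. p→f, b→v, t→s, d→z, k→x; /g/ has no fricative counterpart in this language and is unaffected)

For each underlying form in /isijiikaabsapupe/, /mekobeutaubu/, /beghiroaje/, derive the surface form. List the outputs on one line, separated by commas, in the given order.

isijiixaabsafufe, mexoveusauvu, beghiroaje

/isijiikaabsapupe/: /k/ is a stop between vowels /i/ and /a/, so it spirantizes to the fricative [x]. /p/ is a stop between vowels /a/ and /u/, so it spirantizes to the fricative [f]. /p/ is a stop between vowels /u/ and /e/, so it spirantizes to the fricative [f]. → [isijiixaabsafufe].
/mekobeutaubu/: /k/ is a stop between vowels /e/ and /o/, so it spirantizes to the fricative [x]. /b/ is a stop between vowels /o/ and /e/, so it spirantizes to the fricative [v]. /t/ is a stop between vowels /u/ and /a/, so it spirantizes to the fricative [s]. /b/ is a stop between vowels /u/ and /u/, so it spirantizes to the fricative [v]. → [mexoveusauvu].
/beghiroaje/: the rule's environment is not met; surfaces unchanged as [beghiroaje].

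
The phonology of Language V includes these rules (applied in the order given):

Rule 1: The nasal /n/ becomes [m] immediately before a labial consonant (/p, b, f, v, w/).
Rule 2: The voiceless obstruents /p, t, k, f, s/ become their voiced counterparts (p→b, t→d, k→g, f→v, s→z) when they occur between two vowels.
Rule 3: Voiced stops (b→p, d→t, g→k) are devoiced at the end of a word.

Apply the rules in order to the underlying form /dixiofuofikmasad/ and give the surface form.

Rule 1 (nasal place assimilation): no segment meets the environment; /dixiofuofikmasad/ is unchanged.
Rule 2 (intervocalic voicing): /f/ is a voiceless obstruent between vowels /o/ and /u/, so it voices to [v]. /f/ is a voiceless obstruent between vowels /o/ and /i/, so it voices to [v]. /s/ is a voiceless obstruent between vowels /a/ and /a/, so it voices to [z]. /dixiofuofikmasad/ → dixiovuovikmazad.
Rule 3 (final devoicing): /d/ is a voiced stop in word-final position, so it devoices to [t]. /dixiovuovikmazad/ → dixiovuovikmazat.

dixiovuovikmazat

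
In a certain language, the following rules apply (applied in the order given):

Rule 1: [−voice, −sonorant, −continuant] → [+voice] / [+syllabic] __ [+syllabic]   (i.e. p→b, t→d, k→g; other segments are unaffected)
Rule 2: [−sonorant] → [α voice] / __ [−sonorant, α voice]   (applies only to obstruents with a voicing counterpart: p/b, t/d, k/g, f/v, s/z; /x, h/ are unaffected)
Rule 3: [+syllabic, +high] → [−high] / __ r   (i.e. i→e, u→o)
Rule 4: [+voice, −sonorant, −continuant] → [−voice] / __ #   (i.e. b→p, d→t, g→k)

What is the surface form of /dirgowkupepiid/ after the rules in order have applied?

Rule 1 (intervocalic voicing): /p/ is a voiceless stop between vowels /u/ and /e/, so it voices to [b]. /p/ is a voiceless stop between vowels /e/ and /i/, so it voices to [b]. /dirgowkupepiid/ → dirgowkubebiid.
Rule 2 (regressive voicing assimilation): no segment meets the environment; /dirgowkubebiid/ is unchanged.
Rule 3 (pre-rhotic lowering): /i/ is a high vowel immediately before /r/, so it lowers to [e]. /dirgowkubebiid/ → dergowkubebiid.
Rule 4 (final devoicing): /d/ is a voiced stop in word-final position, so it devoices to [t]. /dergowkubebiid/ → dergowkubebiit.

dergowkubebiit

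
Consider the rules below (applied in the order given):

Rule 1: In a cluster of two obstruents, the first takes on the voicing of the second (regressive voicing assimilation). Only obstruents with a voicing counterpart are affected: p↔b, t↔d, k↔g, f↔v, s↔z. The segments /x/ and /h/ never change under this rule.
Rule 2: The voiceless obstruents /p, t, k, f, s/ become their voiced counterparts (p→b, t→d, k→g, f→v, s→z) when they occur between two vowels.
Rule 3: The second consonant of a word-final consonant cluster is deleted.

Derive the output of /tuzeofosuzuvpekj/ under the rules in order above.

tuzeovozuzufpek

Rule 1 (regressive voicing assimilation): /v/ precedes the voiceless obstruent /p/, so it devoices to [f] by assimilation. /tuzeofosuzuvpekj/ → tuzeofosuzufpekj.
Rule 2 (intervocalic voicing): /f/ is a voiceless obstruent between vowels /o/ and /o/, so it voices to [v]. /s/ is a voiceless obstruent between vowels /o/ and /u/, so it voices to [z]. /tuzeofosuzufpekj/ → tuzeovozuzufpekj.
Rule 3 (final cluster simplification): /j/ is the second consonant of a word-final cluster /kj/, so it deletes. /tuzeovozuzufpekj/ → tuzeovozuzufpek.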